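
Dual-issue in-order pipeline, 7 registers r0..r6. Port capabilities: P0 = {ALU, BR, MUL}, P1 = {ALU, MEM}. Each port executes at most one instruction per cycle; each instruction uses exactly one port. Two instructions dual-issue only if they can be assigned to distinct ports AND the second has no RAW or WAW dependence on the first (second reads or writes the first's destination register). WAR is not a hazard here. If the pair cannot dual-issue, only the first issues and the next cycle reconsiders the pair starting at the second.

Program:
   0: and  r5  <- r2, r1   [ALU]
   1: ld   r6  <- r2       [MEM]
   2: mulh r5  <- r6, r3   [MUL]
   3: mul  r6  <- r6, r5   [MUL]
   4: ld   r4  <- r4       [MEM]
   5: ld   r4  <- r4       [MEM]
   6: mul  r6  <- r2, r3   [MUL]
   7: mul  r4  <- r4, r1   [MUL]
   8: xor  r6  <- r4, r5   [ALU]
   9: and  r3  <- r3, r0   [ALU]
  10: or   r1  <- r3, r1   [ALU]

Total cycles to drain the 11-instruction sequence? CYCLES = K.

CYCLES = 7

[0] i0&i1  and+ld  -- 2-wide
[1] i2  mulh  -- no-port MUL/MUL
[2] i3&i4  mul+ld  -- 2-wide
[3] i5&i6  ld+mul  -- 2-wide
[4] i7  mul  -- RAW r4
[5] i8&i9  xor+and  -- 2-wide
[6] i10  or  -- tail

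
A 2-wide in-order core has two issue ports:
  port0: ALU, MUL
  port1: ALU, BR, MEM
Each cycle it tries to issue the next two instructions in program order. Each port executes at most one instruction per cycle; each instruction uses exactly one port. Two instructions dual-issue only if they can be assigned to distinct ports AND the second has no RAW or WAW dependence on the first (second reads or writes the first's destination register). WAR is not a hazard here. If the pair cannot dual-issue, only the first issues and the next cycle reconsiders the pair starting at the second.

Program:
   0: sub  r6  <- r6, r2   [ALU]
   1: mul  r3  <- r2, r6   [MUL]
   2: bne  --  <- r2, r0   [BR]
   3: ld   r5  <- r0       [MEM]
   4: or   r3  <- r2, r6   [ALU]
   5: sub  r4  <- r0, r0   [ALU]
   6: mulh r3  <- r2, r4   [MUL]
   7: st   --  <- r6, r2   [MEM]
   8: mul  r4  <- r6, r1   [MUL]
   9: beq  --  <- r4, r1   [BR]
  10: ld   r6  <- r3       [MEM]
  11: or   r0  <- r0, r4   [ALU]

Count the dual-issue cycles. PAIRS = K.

PAIRS = 4

0. sub.ALU @i0  | RAW r6
1. mul.MUL;bne.BR @i1+i2  | dual
2. ld.MEM;or.ALU @i3+i4  | dual
3. sub.ALU @i5  | RAW r4
4. mulh.MUL;st.MEM @i6+i7  | dual
5. mul.MUL @i8  | RAW r4
6. beq.BR @i9  | no-port BR/MEM
7. ld.MEM;or.ALU @i10+i11  | dual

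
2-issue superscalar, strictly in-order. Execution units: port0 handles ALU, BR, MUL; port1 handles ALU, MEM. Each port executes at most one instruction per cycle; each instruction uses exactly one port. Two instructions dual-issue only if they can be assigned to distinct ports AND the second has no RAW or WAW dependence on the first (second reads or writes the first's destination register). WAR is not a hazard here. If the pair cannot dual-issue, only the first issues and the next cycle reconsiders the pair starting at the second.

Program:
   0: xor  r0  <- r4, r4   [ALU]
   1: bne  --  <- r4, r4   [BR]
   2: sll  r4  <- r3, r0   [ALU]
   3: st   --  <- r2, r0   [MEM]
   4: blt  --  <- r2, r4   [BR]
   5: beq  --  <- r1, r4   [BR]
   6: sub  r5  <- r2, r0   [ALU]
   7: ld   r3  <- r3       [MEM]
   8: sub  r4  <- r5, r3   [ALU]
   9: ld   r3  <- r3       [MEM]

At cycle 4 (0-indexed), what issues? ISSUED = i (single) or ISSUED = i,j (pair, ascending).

ISSUED = 7

#0 head=0: xor.ALU/bne.BR i0,i1 dual
#1 head=2: sll.ALU/st.MEM i2,i3 dual
#2 head=4: blt.BR i4 no-port BR/BR
#3 head=5: beq.BR/sub.ALU i5,i6 dual
#4 head=7: ld.MEM i7 RAW r3
#5 head=8: sub.ALU/ld.MEM i8,i9 dual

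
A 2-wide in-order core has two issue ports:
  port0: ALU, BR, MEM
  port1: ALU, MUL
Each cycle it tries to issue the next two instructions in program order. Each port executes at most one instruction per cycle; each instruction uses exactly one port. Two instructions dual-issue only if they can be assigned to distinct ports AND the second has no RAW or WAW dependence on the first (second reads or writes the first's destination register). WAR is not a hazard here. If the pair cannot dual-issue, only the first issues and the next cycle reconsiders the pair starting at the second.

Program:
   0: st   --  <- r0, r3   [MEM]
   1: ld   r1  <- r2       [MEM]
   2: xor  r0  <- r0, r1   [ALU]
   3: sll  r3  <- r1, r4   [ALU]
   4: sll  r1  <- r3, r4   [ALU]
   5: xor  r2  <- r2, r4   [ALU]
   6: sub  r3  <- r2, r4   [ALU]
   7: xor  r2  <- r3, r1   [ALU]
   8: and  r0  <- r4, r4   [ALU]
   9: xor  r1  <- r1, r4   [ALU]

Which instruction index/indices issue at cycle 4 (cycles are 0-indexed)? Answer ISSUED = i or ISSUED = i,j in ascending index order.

ISSUED = 6

[0] i0  st.MEM  -- no-port MEM/MEM
[1] i1  ld.MEM  -- RAW r1
[2] i2+i3  xor.ALU sll.ALU  -- 2-wide
[3] i4+i5  sll.ALU xor.ALU  -- 2-wide
[4] i6  sub.ALU  -- RAW r3
[5] i7+i8  xor.ALU and.ALU  -- 2-wide
[6] i9  xor.ALU  -- tail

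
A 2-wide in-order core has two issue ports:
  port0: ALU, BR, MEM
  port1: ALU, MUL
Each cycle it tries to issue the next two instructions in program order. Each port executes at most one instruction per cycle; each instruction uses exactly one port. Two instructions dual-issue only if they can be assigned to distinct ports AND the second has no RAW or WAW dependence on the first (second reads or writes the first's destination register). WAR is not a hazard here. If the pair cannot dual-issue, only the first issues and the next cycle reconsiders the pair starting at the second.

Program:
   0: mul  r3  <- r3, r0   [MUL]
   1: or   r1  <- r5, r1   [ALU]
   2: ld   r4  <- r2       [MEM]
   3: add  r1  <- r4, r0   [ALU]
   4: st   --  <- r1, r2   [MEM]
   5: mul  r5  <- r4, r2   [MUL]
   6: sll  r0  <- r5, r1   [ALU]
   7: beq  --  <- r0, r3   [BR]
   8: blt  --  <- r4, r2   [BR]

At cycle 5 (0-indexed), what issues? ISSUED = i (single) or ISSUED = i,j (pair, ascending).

c0: i0/i1 mul.MUL;or.ALU  dual
c1: i2 ld.MEM  RAW r4
c2: i3 add.ALU  RAW r1
c3: i4/i5 st.MEM;mul.MUL  dual
c4: i6 sll.ALU  RAW r0
c5: i7 beq.BR  no-port BR/BR
c6: i8 blt.BR  tail

ISSUED = 7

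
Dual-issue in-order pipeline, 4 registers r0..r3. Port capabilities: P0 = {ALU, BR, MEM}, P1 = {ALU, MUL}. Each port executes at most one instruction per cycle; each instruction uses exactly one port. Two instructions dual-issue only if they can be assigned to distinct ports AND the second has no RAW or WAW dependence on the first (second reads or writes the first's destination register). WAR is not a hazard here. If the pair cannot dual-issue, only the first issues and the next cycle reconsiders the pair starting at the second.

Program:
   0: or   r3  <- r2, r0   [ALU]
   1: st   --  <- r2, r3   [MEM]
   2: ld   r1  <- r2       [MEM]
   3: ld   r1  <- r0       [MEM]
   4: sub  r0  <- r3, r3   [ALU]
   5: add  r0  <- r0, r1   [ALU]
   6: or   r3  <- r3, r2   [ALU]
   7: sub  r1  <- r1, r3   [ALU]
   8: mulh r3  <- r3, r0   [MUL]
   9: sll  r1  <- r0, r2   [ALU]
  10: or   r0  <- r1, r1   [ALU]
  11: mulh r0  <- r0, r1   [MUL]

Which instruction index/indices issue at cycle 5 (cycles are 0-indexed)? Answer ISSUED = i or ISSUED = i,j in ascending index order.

t=0 i0:or ; RAW r3
t=1 i1:st ; no-port MEM/MEM
t=2 i2:ld ; no-port MEM/MEM
t=3 i3/i4:ld sub ; 2-wide
t=4 i5/i6:add or ; 2-wide
t=5 i7/i8:sub mulh ; 2-wide
t=6 i9:sll ; RAW r1
t=7 i10:or ; RAW+WAW r0
t=8 i11:mulh ; tail

ISSUED = 7,8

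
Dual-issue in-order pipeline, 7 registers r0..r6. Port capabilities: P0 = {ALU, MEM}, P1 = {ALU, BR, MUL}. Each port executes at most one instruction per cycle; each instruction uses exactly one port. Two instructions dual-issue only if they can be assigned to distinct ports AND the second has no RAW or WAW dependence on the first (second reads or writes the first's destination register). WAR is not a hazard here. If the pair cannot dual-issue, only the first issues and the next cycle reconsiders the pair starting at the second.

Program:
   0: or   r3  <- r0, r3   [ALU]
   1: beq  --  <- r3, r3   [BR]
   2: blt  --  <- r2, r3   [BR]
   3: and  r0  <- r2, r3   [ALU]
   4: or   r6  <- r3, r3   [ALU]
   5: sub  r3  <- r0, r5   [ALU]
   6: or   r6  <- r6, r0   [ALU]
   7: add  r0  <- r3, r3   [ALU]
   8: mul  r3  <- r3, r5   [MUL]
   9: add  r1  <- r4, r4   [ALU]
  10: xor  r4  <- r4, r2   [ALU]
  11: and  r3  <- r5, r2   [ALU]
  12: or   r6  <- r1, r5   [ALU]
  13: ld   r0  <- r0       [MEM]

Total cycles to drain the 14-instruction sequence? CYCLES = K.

CYCLES = 8

  cy0 -> i0 (or.ALU) RAW r3
  cy1 -> i1 (beq.BR) no-port BR/BR
  cy2 -> i2+i3 (blt.BR+and.ALU) 2-wide
  cy3 -> i4+i5 (or.ALU+sub.ALU) 2-wide
  cy4 -> i6+i7 (or.ALU+add.ALU) 2-wide
  cy5 -> i8+i9 (mul.MUL+add.ALU) 2-wide
  cy6 -> i10+i11 (xor.ALU+and.ALU) 2-wide
  cy7 -> i12+i13 (or.ALU+ld.MEM) 2-wide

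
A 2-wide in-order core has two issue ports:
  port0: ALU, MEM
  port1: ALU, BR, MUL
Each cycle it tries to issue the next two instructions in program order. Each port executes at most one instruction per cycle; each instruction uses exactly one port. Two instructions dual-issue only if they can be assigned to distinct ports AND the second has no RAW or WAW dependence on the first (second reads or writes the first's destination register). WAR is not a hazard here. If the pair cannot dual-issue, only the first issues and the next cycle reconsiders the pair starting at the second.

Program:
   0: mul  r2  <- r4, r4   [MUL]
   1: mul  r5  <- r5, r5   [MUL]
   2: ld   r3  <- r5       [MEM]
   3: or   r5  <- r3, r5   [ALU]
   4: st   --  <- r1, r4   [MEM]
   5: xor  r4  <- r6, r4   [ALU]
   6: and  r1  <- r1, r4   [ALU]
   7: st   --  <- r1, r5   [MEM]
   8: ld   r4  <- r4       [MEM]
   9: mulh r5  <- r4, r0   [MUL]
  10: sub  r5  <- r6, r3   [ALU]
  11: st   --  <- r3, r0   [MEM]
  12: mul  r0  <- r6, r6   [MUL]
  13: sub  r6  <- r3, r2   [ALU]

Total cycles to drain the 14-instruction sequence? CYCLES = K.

CYCLES = 11

  cy0 -> i0 (mul.MUL) no-port MUL/MUL
  cy1 -> i1 (mul.MUL) RAW r5
  cy2 -> i2 (ld.MEM) RAW r3
  cy3 -> i3&i4 (or.ALU;st.MEM) dual
  cy4 -> i5 (xor.ALU) RAW r4
  cy5 -> i6 (and.ALU) RAW r1
  cy6 -> i7 (st.MEM) no-port MEM/MEM
  cy7 -> i8 (ld.MEM) RAW r4
  cy8 -> i9 (mulh.MUL) WAW r5
  cy9 -> i10&i11 (sub.ALU;st.MEM) dual
  cy10 -> i12&i13 (mul.MUL;sub.ALU) dual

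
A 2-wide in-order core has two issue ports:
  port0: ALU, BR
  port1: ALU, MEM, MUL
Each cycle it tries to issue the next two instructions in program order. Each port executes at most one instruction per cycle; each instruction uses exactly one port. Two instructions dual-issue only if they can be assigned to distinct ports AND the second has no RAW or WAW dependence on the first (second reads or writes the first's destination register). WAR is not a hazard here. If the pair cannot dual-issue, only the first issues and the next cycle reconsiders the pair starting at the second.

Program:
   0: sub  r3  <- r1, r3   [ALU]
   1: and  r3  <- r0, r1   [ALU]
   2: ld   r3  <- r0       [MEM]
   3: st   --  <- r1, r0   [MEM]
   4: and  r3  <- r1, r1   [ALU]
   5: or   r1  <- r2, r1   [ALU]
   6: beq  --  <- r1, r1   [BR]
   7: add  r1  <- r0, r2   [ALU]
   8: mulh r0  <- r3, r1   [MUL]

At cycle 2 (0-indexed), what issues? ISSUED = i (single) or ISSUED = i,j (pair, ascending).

ISSUED = 2

0. sub.ALU @i0  | WAW r3
1. and.ALU @i1  | WAW r3
2. ld.MEM @i2  | no-port MEM/MEM
3. st.MEM+and.ALU @i3&i4  | 2-wide
4. or.ALU @i5  | RAW r1
5. beq.BR+add.ALU @i6&i7  | 2-wide
6. mulh.MUL @i8  | tail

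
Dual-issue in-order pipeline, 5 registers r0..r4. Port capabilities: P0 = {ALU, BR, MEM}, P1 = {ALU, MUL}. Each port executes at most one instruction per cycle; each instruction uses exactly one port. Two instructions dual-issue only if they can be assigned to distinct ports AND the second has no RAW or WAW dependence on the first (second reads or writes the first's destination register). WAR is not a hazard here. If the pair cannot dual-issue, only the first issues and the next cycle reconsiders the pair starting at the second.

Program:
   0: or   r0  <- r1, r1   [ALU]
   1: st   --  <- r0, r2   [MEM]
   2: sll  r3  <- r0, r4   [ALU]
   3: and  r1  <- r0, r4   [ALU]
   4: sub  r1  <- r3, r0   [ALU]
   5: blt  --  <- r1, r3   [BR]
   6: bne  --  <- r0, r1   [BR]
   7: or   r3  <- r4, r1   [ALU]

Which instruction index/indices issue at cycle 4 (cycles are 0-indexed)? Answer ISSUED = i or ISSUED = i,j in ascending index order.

c0: i0 or.ALU  RAW r0
c1: i1,i2 st.MEM sll.ALU  dual
c2: i3 and.ALU  WAW r1
c3: i4 sub.ALU  RAW r1
c4: i5 blt.BR  no-port BR/BR
c5: i6,i7 bne.BR or.ALU  dual

ISSUED = 5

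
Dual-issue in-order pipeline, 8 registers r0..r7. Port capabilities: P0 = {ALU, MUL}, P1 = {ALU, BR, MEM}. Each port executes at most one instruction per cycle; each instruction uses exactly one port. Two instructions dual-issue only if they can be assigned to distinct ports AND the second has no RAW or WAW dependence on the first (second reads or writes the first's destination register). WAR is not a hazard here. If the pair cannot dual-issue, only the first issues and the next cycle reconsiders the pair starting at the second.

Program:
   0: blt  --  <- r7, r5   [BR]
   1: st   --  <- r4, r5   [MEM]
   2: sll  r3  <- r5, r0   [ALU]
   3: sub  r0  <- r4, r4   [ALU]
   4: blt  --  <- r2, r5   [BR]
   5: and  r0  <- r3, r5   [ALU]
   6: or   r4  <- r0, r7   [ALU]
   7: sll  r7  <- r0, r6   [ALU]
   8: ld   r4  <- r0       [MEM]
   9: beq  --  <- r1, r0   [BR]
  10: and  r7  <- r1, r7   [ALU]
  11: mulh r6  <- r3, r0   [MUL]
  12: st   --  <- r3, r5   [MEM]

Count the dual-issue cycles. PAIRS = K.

t=0 i0:blt.BR ; no-port BR/MEM
t=1 i1,i2:st.MEM sll.ALU ; pair
t=2 i3,i4:sub.ALU blt.BR ; pair
t=3 i5:and.ALU ; RAW r0
t=4 i6,i7:or.ALU sll.ALU ; pair
t=5 i8:ld.MEM ; no-port MEM/BR
t=6 i9,i10:beq.BR and.ALU ; pair
t=7 i11,i12:mulh.MUL st.MEM ; pair

PAIRS = 5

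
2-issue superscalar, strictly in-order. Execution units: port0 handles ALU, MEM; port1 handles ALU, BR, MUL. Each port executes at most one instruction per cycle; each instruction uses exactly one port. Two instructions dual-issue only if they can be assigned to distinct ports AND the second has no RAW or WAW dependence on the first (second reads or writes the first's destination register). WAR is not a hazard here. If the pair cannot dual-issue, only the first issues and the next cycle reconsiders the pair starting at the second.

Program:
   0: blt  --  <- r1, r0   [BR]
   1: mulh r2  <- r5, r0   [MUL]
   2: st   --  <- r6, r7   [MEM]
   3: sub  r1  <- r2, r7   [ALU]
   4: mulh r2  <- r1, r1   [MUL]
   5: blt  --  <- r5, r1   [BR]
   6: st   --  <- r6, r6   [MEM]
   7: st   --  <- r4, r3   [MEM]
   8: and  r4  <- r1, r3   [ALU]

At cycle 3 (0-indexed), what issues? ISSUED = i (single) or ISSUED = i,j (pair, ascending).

0. blt.BR @i0  | no-port BR/MUL
1. mulh.MUL st.MEM @i1,i2  | dual
2. sub.ALU @i3  | RAW r1
3. mulh.MUL @i4  | no-port MUL/BR
4. blt.BR st.MEM @i5,i6  | dual
5. st.MEM and.ALU @i7,i8  | dual

ISSUED = 4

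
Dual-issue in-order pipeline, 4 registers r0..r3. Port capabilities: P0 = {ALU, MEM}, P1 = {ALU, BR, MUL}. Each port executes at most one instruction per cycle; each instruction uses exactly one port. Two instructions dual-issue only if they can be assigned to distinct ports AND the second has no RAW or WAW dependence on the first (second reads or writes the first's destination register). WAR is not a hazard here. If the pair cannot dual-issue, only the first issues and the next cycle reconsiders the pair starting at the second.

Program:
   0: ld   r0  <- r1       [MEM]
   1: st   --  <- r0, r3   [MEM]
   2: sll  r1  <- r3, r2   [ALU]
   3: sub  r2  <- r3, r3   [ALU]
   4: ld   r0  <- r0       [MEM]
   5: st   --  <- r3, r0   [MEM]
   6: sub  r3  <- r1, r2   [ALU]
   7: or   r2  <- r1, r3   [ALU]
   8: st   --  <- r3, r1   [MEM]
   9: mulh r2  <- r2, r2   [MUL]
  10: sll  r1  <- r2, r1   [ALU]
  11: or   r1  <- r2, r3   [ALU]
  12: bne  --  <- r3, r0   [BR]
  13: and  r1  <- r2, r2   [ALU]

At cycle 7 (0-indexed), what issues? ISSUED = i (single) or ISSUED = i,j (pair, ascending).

ISSUED = 11,12

0. ld @i0  | no-port MEM/MEM
1. st+sll @i1+i2  | pair
2. sub+ld @i3+i4  | pair
3. st+sub @i5+i6  | pair
4. or+st @i7+i8  | pair
5. mulh @i9  | RAW r2
6. sll @i10  | WAW r1
7. or+bne @i11+i12  | pair
8. and @i13  | tail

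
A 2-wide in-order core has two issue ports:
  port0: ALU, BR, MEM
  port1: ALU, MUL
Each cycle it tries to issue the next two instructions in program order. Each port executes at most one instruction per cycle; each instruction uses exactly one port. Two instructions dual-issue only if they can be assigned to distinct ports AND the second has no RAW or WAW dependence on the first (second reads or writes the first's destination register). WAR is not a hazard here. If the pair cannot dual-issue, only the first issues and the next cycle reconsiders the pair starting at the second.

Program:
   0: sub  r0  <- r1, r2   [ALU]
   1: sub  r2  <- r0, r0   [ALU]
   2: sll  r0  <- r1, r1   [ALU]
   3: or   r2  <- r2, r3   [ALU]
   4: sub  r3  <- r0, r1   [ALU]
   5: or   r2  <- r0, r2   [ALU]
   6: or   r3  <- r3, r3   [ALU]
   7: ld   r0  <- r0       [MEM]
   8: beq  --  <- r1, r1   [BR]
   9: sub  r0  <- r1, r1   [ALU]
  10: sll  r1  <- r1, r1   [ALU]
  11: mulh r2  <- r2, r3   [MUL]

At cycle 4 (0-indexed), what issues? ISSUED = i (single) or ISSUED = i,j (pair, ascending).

ISSUED = 7

  cy0 -> i0 (sub) RAW r0
  cy1 -> i1/i2 (sub/sll) dual
  cy2 -> i3/i4 (or/sub) dual
  cy3 -> i5/i6 (or/or) dual
  cy4 -> i7 (ld) no-port MEM/BR
  cy5 -> i8/i9 (beq/sub) dual
  cy6 -> i10/i11 (sll/mulh) dual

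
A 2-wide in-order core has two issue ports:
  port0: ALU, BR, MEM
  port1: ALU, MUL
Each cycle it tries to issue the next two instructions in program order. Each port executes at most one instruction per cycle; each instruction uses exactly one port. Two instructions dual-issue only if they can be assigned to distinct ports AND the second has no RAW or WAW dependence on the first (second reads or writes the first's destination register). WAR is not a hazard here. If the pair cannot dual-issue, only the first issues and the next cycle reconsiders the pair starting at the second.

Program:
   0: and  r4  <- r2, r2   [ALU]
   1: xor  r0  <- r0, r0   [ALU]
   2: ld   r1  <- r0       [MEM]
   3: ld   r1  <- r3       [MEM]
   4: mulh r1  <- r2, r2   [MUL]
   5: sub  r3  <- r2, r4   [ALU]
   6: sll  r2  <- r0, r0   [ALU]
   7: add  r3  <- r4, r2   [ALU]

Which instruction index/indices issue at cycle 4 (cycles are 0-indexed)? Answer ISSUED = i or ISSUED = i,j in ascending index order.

ISSUED = 6

t=0 i0+i1:and.ALU;xor.ALU ; 2-wide
t=1 i2:ld.MEM ; no-port MEM/MEM
t=2 i3:ld.MEM ; WAW r1
t=3 i4+i5:mulh.MUL;sub.ALU ; 2-wide
t=4 i6:sll.ALU ; RAW r2
t=5 i7:add.ALU ; tail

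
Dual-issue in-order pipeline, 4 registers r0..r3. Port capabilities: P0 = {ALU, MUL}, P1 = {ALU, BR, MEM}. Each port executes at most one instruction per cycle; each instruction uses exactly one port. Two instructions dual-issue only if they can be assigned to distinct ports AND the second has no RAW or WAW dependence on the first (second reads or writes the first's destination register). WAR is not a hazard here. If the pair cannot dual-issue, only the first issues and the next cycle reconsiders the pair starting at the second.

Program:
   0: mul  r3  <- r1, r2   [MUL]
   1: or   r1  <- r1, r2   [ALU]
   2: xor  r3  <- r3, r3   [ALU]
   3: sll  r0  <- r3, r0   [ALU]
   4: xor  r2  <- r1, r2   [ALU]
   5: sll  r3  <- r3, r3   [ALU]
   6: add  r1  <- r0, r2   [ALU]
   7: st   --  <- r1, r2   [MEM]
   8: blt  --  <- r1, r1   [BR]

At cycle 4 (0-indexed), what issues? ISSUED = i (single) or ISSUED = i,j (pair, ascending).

[0] i0,i1  mul/or  -- 2-wide
[1] i2  xor  -- RAW r3
[2] i3,i4  sll/xor  -- 2-wide
[3] i5,i6  sll/add  -- 2-wide
[4] i7  st  -- no-port MEM/BR
[5] i8  blt  -- tail

ISSUED = 7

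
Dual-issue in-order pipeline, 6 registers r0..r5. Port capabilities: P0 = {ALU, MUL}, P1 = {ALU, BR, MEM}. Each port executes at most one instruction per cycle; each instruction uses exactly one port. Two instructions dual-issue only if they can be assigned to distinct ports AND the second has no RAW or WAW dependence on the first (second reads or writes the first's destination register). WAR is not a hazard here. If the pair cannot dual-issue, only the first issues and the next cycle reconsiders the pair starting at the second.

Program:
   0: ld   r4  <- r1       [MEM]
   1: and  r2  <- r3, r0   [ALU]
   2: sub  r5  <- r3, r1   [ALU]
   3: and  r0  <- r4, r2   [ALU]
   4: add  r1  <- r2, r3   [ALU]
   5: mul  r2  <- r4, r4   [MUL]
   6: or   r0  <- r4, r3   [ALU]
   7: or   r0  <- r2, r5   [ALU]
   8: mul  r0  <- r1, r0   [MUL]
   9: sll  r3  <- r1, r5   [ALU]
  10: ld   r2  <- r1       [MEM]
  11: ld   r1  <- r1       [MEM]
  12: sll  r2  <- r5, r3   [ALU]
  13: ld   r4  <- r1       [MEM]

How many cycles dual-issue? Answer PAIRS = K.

c0: i0+i1 ld and  2-wide
c1: i2+i3 sub and  2-wide
c2: i4+i5 add mul  2-wide
c3: i6 or  WAW r0
c4: i7 or  RAW+WAW r0
c5: i8+i9 mul sll  2-wide
c6: i10 ld  no-port MEM/MEM
c7: i11+i12 ld sll  2-wide
c8: i13 ld  tail

PAIRS = 5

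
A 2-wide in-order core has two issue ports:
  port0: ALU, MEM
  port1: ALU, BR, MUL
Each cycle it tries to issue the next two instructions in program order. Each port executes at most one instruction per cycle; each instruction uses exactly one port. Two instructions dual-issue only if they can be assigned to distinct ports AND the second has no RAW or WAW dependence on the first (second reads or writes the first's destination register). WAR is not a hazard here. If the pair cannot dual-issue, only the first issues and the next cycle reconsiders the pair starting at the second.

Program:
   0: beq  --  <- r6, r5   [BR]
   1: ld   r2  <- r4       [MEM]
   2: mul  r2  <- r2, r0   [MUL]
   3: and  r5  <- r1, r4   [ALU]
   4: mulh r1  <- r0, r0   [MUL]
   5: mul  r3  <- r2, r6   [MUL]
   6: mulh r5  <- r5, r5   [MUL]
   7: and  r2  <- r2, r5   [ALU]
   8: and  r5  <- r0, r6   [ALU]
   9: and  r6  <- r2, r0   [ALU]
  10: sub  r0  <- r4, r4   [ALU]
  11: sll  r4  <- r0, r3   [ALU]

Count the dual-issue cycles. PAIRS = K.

c0: i0&i1 beq.BR/ld.MEM  2-wide
c1: i2&i3 mul.MUL/and.ALU  2-wide
c2: i4 mulh.MUL  no-port MUL/MUL
c3: i5 mul.MUL  no-port MUL/MUL
c4: i6 mulh.MUL  RAW r5
c5: i7&i8 and.ALU/and.ALU  2-wide
c6: i9&i10 and.ALU/sub.ALU  2-wide
c7: i11 sll.ALU  tail

PAIRS = 4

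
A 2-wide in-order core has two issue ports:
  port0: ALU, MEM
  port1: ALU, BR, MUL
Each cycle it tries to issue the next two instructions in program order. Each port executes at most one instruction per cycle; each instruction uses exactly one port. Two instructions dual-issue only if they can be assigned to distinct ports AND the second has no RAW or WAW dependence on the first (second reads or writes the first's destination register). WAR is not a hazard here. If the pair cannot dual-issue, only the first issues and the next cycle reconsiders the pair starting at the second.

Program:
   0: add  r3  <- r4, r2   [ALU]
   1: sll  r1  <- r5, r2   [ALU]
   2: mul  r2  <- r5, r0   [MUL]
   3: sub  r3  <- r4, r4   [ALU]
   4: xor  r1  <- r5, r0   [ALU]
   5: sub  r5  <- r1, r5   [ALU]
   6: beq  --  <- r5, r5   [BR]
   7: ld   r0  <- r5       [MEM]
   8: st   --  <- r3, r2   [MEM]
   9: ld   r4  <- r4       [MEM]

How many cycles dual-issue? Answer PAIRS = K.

#0 head=0: add sll i0,i1 pair
#1 head=2: mul sub i2,i3 pair
#2 head=4: xor i4 RAW r1
#3 head=5: sub i5 RAW r5
#4 head=6: beq ld i6,i7 pair
#5 head=8: st i8 no-port MEM/MEM
#6 head=9: ld i9 tail

PAIRS = 3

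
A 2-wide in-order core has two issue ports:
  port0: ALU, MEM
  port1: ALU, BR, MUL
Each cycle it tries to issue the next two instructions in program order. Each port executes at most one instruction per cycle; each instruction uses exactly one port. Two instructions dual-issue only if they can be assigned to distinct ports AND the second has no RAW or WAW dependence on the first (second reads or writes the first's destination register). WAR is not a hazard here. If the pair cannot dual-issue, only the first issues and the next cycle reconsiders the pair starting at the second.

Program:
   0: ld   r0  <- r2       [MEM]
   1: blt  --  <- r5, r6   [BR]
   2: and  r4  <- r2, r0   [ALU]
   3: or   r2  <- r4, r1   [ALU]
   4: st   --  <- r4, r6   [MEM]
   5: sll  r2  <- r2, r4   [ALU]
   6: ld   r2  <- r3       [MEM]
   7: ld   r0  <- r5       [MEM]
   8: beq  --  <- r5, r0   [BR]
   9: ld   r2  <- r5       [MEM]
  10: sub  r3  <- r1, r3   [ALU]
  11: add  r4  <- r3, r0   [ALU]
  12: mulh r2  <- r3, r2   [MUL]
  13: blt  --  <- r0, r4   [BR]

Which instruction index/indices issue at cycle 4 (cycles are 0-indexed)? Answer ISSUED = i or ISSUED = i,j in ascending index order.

  cy0 -> i0+i1 (ld.MEM/blt.BR) pair
  cy1 -> i2 (and.ALU) RAW r4
  cy2 -> i3+i4 (or.ALU/st.MEM) pair
  cy3 -> i5 (sll.ALU) WAW r2
  cy4 -> i6 (ld.MEM) no-port MEM/MEM
  cy5 -> i7 (ld.MEM) RAW r0
  cy6 -> i8+i9 (beq.BR/ld.MEM) pair
  cy7 -> i10 (sub.ALU) RAW r3
  cy8 -> i11+i12 (add.ALU/mulh.MUL) pair
  cy9 -> i13 (blt.BR) tail

ISSUED = 6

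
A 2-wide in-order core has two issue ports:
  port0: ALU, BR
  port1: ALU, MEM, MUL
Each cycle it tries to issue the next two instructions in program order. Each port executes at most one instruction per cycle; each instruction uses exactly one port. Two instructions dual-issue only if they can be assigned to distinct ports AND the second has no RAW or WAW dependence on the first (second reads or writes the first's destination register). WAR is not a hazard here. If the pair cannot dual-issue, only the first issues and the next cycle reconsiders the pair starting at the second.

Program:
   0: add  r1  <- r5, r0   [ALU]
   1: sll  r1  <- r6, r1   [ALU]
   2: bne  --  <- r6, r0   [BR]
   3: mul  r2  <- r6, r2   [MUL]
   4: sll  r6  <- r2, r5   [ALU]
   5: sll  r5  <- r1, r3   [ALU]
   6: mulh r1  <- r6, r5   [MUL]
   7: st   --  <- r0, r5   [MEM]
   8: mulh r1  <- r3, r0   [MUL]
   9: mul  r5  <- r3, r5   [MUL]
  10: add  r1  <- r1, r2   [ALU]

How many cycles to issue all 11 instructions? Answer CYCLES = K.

c0: i0 add  RAW+WAW r1
c1: i1&i2 sll+bne  pair
c2: i3 mul  RAW r2
c3: i4&i5 sll+sll  pair
c4: i6 mulh  no-port MUL/MEM
c5: i7 st  no-port MEM/MUL
c6: i8 mulh  no-port MUL/MUL
c7: i9&i10 mul+add  pair

CYCLES = 8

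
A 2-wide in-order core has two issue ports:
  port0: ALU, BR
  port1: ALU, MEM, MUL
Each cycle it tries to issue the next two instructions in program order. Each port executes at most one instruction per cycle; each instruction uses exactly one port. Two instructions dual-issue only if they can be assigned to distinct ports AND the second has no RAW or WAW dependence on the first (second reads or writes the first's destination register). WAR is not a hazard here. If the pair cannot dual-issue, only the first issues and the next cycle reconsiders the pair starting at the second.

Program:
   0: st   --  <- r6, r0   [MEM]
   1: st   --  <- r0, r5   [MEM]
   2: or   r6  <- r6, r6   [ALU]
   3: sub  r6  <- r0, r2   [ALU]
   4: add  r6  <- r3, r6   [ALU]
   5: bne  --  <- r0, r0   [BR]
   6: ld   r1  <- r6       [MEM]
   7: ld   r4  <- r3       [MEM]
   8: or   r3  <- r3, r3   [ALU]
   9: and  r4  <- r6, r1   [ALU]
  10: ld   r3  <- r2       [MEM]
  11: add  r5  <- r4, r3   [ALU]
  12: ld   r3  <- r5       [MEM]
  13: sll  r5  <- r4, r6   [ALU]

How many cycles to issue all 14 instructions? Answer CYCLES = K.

CYCLES = 9

c0: i0 st.MEM  no-port MEM/MEM
c1: i1,i2 st.MEM/or.ALU  2-wide
c2: i3 sub.ALU  RAW+WAW r6
c3: i4,i5 add.ALU/bne.BR  2-wide
c4: i6 ld.MEM  no-port MEM/MEM
c5: i7,i8 ld.MEM/or.ALU  2-wide
c6: i9,i10 and.ALU/ld.MEM  2-wide
c7: i11 add.ALU  RAW r5
c8: i12,i13 ld.MEM/sll.ALU  2-wide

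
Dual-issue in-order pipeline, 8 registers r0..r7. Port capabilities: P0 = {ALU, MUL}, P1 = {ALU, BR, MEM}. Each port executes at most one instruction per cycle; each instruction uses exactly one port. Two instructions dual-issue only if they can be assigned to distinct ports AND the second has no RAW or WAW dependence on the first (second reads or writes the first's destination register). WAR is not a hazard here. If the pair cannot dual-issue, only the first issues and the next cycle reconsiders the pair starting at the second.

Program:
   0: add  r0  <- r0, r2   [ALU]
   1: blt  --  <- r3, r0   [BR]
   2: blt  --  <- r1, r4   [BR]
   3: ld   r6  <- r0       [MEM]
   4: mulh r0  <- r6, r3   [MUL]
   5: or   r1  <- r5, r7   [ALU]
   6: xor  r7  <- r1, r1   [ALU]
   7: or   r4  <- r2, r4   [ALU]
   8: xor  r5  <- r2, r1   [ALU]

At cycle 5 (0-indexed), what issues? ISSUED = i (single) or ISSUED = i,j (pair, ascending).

0. add @i0  | RAW r0
1. blt @i1  | no-port BR/BR
2. blt @i2  | no-port BR/MEM
3. ld @i3  | RAW r6
4. mulh or @i4+i5  | dual
5. xor or @i6+i7  | dual
6. xor @i8  | tail

ISSUED = 6,7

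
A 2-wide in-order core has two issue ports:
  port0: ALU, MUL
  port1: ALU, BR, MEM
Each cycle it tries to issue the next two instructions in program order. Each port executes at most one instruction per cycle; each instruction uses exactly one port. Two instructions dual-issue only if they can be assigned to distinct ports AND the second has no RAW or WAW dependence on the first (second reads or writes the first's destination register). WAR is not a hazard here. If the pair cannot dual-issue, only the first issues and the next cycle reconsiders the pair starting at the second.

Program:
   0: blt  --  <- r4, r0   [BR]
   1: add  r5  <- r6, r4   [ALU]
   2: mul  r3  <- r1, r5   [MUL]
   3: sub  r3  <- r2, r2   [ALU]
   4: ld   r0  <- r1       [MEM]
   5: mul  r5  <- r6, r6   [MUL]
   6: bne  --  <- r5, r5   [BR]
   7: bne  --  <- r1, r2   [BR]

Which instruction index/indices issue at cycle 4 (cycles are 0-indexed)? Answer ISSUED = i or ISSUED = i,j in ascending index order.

ISSUED = 6

t=0 i0&i1:blt.BR;add.ALU ; pair
t=1 i2:mul.MUL ; WAW r3
t=2 i3&i4:sub.ALU;ld.MEM ; pair
t=3 i5:mul.MUL ; RAW r5
t=4 i6:bne.BR ; no-port BR/BR
t=5 i7:bne.BR ; tail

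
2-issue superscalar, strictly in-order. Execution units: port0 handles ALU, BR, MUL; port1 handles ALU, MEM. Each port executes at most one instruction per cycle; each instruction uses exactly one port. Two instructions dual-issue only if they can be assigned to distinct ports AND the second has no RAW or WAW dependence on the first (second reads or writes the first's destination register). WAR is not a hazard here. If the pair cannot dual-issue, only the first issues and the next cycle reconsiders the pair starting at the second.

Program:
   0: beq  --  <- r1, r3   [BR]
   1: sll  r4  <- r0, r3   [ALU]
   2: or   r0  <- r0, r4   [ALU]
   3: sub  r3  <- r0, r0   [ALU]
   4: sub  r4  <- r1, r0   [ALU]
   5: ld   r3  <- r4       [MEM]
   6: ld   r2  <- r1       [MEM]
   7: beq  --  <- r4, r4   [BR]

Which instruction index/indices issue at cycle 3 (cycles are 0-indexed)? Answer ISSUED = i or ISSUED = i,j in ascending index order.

ISSUED = 5

0. beq+sll @i0/i1  | pair
1. or @i2  | RAW r0
2. sub+sub @i3/i4  | pair
3. ld @i5  | no-port MEM/MEM
4. ld+beq @i6/i7  | pair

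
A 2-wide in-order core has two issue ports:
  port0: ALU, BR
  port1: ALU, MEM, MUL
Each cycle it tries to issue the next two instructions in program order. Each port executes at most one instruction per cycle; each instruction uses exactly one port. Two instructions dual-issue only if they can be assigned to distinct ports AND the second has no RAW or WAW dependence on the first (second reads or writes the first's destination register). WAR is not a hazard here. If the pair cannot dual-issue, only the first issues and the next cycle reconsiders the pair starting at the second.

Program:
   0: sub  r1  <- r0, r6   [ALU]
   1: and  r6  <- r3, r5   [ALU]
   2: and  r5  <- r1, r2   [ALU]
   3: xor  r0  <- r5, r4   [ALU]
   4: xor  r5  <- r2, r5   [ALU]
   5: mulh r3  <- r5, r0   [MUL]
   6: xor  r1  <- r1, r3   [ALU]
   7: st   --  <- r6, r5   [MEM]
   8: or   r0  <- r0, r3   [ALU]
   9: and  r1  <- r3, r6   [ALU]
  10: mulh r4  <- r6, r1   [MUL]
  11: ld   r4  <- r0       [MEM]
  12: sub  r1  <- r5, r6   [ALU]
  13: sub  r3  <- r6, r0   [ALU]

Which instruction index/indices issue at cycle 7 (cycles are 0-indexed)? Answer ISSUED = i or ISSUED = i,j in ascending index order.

0. sub and @i0+i1  | 2-wide
1. and @i2  | RAW r5
2. xor xor @i3+i4  | 2-wide
3. mulh @i5  | RAW r3
4. xor st @i6+i7  | 2-wide
5. or and @i8+i9  | 2-wide
6. mulh @i10  | no-port MUL/MEM
7. ld sub @i11+i12  | 2-wide
8. sub @i13  | tail

ISSUED = 11,12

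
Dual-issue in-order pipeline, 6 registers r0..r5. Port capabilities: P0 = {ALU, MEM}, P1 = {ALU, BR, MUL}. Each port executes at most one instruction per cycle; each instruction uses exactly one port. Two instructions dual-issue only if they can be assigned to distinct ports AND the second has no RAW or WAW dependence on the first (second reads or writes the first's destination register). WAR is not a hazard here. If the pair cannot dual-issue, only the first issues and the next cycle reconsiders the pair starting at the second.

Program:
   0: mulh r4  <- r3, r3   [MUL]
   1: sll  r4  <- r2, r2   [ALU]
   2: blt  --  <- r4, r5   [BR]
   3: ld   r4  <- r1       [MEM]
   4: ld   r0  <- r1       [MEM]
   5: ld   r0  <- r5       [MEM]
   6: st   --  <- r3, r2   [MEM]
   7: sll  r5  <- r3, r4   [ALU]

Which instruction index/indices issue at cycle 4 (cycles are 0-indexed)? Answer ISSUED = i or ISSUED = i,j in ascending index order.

ISSUED = 5

0. mulh @i0  | WAW r4
1. sll @i1  | RAW r4
2. blt;ld @i2+i3  | pair
3. ld @i4  | no-port MEM/MEM
4. ld @i5  | no-port MEM/MEM
5. st;sll @i6+i7  | pair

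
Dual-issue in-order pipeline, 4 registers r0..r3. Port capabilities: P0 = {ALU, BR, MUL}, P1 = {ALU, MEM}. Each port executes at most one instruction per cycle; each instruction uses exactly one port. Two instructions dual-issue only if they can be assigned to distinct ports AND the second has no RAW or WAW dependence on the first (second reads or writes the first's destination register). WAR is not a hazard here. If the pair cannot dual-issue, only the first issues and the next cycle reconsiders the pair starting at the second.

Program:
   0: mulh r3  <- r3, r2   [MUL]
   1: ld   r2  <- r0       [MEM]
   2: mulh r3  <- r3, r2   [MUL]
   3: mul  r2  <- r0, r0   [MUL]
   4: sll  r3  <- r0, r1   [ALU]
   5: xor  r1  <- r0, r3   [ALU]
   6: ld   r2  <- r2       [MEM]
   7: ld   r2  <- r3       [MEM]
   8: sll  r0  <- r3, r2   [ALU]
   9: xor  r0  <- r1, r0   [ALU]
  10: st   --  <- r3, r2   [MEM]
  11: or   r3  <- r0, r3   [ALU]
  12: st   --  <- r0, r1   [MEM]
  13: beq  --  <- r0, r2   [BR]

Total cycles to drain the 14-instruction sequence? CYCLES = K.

CYCLES = 9

  cy0 -> i0/i1 (mulh/ld) dual
  cy1 -> i2 (mulh) no-port MUL/MUL
  cy2 -> i3/i4 (mul/sll) dual
  cy3 -> i5/i6 (xor/ld) dual
  cy4 -> i7 (ld) RAW r2
  cy5 -> i8 (sll) RAW+WAW r0
  cy6 -> i9/i10 (xor/st) dual
  cy7 -> i11/i12 (or/st) dual
  cy8 -> i13 (beq) tail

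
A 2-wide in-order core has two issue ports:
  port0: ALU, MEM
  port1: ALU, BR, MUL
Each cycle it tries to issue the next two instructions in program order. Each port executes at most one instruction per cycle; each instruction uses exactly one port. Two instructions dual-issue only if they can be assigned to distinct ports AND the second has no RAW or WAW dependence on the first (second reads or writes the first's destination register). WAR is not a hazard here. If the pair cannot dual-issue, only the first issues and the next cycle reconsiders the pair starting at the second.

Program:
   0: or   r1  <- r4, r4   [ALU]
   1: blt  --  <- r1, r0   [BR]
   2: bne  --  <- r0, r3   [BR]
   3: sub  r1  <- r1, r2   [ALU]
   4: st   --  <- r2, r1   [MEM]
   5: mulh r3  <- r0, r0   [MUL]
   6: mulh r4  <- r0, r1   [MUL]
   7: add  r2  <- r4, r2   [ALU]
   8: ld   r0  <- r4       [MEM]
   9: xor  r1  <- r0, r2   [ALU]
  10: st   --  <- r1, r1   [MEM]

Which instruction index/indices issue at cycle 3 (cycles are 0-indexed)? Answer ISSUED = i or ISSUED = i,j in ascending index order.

ISSUED = 4,5

c0: i0 or  RAW r1
c1: i1 blt  no-port BR/BR
c2: i2/i3 bne/sub  pair
c3: i4/i5 st/mulh  pair
c4: i6 mulh  RAW r4
c5: i7/i8 add/ld  pair
c6: i9 xor  RAW r1
c7: i10 st  tail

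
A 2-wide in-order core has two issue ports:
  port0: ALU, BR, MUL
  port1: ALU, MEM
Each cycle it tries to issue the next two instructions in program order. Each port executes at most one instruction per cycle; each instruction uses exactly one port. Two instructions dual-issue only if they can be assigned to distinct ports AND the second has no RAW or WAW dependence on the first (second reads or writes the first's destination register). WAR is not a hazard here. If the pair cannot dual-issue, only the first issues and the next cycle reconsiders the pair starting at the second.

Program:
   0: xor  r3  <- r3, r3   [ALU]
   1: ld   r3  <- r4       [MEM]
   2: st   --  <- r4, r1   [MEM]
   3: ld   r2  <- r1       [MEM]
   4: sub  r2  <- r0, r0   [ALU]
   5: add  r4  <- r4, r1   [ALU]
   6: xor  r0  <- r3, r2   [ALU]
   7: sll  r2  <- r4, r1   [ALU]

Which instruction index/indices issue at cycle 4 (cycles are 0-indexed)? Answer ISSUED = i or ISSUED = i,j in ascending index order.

ISSUED = 4,5

#0 head=0: xor i0 WAW r3
#1 head=1: ld i1 no-port MEM/MEM
#2 head=2: st i2 no-port MEM/MEM
#3 head=3: ld i3 WAW r2
#4 head=4: sub+add i4&i5 pair
#5 head=6: xor+sll i6&i7 pair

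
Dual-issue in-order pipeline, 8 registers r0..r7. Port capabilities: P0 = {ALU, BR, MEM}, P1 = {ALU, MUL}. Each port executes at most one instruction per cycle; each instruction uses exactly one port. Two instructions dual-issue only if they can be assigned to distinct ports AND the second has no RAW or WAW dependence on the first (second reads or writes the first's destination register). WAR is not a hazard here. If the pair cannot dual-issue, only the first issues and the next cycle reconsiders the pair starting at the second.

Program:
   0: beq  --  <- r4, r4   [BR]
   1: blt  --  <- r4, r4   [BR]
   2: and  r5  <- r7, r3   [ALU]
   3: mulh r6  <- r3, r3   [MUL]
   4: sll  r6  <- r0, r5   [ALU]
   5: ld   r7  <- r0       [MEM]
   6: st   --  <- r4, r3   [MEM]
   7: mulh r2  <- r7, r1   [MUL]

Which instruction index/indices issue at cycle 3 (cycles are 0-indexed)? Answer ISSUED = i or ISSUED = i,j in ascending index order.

[0] i0  beq.BR  -- no-port BR/BR
[1] i1,i2  blt.BR;and.ALU  -- pair
[2] i3  mulh.MUL  -- WAW r6
[3] i4,i5  sll.ALU;ld.MEM  -- pair
[4] i6,i7  st.MEM;mulh.MUL  -- pair

ISSUED = 4,5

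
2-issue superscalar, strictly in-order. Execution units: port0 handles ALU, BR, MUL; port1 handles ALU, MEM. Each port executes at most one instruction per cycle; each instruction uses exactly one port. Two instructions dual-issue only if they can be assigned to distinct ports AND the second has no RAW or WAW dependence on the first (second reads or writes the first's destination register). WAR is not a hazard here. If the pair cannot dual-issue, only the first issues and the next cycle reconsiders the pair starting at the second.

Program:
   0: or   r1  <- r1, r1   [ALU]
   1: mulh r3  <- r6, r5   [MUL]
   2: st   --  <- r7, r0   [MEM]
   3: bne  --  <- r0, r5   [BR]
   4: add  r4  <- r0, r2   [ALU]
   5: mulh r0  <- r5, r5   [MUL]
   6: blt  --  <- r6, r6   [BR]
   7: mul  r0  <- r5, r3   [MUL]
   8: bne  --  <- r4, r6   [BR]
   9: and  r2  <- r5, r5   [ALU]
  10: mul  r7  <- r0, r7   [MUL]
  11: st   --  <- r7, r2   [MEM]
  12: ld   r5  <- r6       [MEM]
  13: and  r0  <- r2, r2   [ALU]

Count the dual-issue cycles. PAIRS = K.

PAIRS = 5

#0 head=0: or.ALU+mulh.MUL i0&i1 2-wide
#1 head=2: st.MEM+bne.BR i2&i3 2-wide
#2 head=4: add.ALU+mulh.MUL i4&i5 2-wide
#3 head=6: blt.BR i6 no-port BR/MUL
#4 head=7: mul.MUL i7 no-port MUL/BR
#5 head=8: bne.BR+and.ALU i8&i9 2-wide
#6 head=10: mul.MUL i10 RAW r7
#7 head=11: st.MEM i11 no-port MEM/MEM
#8 head=12: ld.MEM+and.ALU i12&i13 2-wide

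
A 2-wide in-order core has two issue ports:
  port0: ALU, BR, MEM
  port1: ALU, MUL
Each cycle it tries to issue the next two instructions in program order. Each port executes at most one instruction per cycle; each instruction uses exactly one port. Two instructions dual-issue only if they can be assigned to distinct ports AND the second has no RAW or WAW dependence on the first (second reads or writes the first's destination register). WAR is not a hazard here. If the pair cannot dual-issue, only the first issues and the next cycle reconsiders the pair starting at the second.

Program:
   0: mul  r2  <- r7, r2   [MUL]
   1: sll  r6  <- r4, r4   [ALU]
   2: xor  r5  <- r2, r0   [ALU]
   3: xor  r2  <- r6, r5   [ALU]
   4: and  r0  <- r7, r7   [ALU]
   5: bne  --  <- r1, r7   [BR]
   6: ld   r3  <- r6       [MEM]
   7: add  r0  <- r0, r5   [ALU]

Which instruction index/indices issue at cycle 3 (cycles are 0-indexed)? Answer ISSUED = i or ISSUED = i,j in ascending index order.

0. mul+sll @i0,i1  | dual
1. xor @i2  | RAW r5
2. xor+and @i3,i4  | dual
3. bne @i5  | no-port BR/MEM
4. ld+add @i6,i7  | dual

ISSUED = 5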